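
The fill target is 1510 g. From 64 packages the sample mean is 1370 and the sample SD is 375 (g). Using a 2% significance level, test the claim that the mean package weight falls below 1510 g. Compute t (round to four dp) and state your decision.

H0: μ = 1510; H1: μ < 1510 (one-sample t-test, left-tailed).
t = (x̄ − μ₀)/(s/√n) = (1370 − 1510)/(375/√64) = -2.9867
df = n − 1 = 63
p-value = P(T ≤ -2.9867) ≈ 0.0020
Since p ≈ 0.0020 < α = 0.02, reject H0; the data support H1.

t = -2.9867; reject H0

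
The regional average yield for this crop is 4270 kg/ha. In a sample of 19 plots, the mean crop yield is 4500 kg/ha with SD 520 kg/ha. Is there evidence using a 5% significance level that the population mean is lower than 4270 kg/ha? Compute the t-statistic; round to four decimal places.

1.9280

H0: μ = 4270; H1: μ < 4270 (one-sample t-test, left-tailed).
t = (x̄ − μ₀)/(s/√n) = (4500 − 4270)/(520/√19) = 1.9280
df = n − 1 = 18
p-value = P(T ≤ 1.9280) ≈ 0.9651
Since p ≈ 0.9651 > α = 0.05, fail to reject H0; the data do not provide sufficient evidence against H0.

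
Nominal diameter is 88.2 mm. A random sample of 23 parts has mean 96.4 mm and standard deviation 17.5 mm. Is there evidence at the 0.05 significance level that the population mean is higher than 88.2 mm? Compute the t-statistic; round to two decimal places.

2.25

H0: μ = 88.2; H1: μ > 88.2 (one-sample t-test, right-tailed).
t = (x̄ − μ₀)/(s/√n) = (96.4 − 88.2)/(17.5/√23) = 2.25
df = n − 1 = 22
p-value = P(T ≥ 2.25) ≈ 0.017
Since p ≈ 0.017 < α = 0.05, reject H0; the data support H1.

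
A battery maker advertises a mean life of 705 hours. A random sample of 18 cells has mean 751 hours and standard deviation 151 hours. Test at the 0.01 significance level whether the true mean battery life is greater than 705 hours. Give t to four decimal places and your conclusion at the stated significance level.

H0: μ = 705; H1: μ > 705 (one-sample t-test, right-tailed).
t = (x̄ − μ₀)/(s/√n) = (751 − 705)/(151/√18) = 1.2925
df = n − 1 = 17
p-value = P(T ≥ 1.2925) ≈ 0.1067
Since p ≈ 0.1067 > α = 0.01, fail to reject H0; the evidence is not statistically significant.

t = 1.2925; fail to reject H0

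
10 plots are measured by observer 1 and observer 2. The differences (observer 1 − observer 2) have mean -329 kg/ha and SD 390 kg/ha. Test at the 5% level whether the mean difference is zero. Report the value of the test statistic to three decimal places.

-2.668

H0: μ_d = 0; H1: μ_d ≠ 0 (paired t-test on the differences, two-sided).
t = d̄/(s_d/√n) = -329/(390/√10) = -2.668
df = n − 1 = 9
Two-sided p-value ≈ 0.026
Since p ≈ 0.026 < α = 0.05, reject H0; the evidence is statistically significant.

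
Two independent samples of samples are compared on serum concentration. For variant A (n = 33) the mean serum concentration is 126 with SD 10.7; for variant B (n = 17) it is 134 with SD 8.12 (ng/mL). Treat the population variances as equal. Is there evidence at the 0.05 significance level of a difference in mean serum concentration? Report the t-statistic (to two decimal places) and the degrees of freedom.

t = -2.70, df = 48

Let group 1 = variant A, group 2 = variant B. H0: μ_1 = μ_2; H1: μ_1 ≠ μ_2 (two-sample pooled-variance t-test, two-sided).
s_p² = [(33−1)·10.7² + (17−1)·8.12²]/(33+17−2) = 98.3048
t = (126 − 134)/√[98.3048·(1/33 + 1/17)] = -2.70
df = n₁ + n₂ − 2 = 48
Two-sided p-value ≈ 0.009
Since p ≈ 0.009 < α = 0.05, reject H0; the evidence is statistically significant.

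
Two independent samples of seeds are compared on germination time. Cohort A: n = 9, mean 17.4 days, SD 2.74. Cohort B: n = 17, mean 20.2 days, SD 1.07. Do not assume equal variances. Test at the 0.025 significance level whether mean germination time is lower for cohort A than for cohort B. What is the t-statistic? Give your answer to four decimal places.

Let group 1 = cohort A, group 2 = cohort B. H0: μ_1 = μ_2; H1: μ_1 < μ_2 (Welch's two-sample t-test, left-tailed).
t = (x̄_1 − x̄_2)/√(s_1²/n_1 + s_2²/n_2) = (17.4 − 20.2)/√(2.74²/9 + 1.07²/17) = -2.9490
Welch–Satterthwaite df ≈ 9.31
p-value = P(T ≤ -2.9490) ≈ 0.008
Since p ≈ 0.008 < α = 0.025, reject H0; the evidence is statistically significant.

-2.9490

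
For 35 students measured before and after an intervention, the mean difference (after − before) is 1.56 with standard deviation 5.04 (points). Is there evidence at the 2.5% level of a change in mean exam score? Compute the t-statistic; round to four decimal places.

1.8312

H0: μ_d = 0; H1: μ_d ≠ 0 (paired t-test on the differences, two-sided).
t = d̄/(s_d/√n) = 1.56/(5.04/√35) = 1.8312
df = n − 1 = 34
Two-sided p-value ≈ 0.076
Since p ≈ 0.076 > α = 0.025, fail to reject H0; the data do not provide sufficient evidence against H0.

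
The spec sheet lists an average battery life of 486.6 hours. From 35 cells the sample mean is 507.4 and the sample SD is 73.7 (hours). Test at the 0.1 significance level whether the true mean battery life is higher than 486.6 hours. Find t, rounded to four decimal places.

1.6697

H0: μ = 486.6; H1: μ > 486.6 (one-sample t-test, right-tailed).
t = (x̄ − μ₀)/(s/√n) = (507.4 − 486.6)/(73.7/√35) = 1.6697
df = n − 1 = 34
p-value = P(T ≥ 1.6697) ≈ 0.0521
Since p ≈ 0.0521 < α = 0.1, reject H0; the evidence is statistically significant.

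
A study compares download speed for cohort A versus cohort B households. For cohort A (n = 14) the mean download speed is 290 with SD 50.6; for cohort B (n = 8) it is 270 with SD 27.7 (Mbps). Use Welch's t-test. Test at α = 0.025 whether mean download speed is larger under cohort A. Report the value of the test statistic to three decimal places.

Let group 1 = cohort A, group 2 = cohort B. H0: μ_1 = μ_2; H1: μ_1 > μ_2 (Welch's two-sample t-test, right-tailed).
t = (x̄_1 − x̄_2)/√(s_1²/n_1 + s_2²/n_2) = (290 − 270)/√(50.6²/14 + 27.7²/8) = 1.198
Welch–Satterthwaite df ≈ 20.00
p-value = P(T ≥ 1.198) ≈ 0.122
Since p ≈ 0.122 > α = 0.025, fail to reject H0; the data do not provide sufficient evidence against H0.

1.198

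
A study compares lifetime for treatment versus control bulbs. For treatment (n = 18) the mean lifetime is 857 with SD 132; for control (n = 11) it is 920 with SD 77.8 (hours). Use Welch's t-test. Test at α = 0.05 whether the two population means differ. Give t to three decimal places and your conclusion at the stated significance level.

Let group 1 = treatment, group 2 = control. H0: μ_1 = μ_2; H1: μ_1 ≠ μ_2 (Welch's two-sample t-test, two-sided).
t = (x̄_1 − x̄_2)/√(s_1²/n_1 + s_2²/n_2) = (857 − 920)/√(132²/18 + 77.8²/11) = -1.617
Welch–Satterthwaite df ≈ 26.99
Two-sided p-value ≈ 0.1175
Since p ≈ 0.1175 > α = 0.05, fail to reject H0; the data do not provide sufficient evidence against H0.

t = -1.617; fail to reject H0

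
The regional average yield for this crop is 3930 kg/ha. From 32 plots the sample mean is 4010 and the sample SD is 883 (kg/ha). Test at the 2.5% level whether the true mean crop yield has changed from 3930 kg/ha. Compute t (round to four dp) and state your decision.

H0: μ = 3930; H1: μ ≠ 3930 (one-sample t-test, two-sided).
t = (x̄ − μ₀)/(s/√n) = (4010 − 3930)/(883/√32) = 0.5125
df = n − 1 = 31
Two-sided p-value ≈ 0.612
Since p ≈ 0.612 > α = 0.025, fail to reject H0; the data do not provide sufficient evidence against H0.

t = 0.5125; fail to reject H0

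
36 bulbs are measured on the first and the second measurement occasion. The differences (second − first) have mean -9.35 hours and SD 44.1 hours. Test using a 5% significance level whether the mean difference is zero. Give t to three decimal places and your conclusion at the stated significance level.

t = -1.272; fail to reject H0

H0: μ_d = 0; H1: μ_d ≠ 0 (paired t-test on the differences, two-sided).
t = d̄/(s_d/√n) = -9.35/(44.1/√36) = -1.272
df = n − 1 = 35
Two-sided p-value ≈ 0.212
Since p ≈ 0.212 > α = 0.05, fail to reject H0; the evidence is not statistically significant.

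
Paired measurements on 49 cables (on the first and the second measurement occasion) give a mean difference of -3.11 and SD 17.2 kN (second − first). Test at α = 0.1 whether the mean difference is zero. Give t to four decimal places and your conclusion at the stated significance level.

t = -1.2657; fail to reject H0

H0: μ_d = 0; H1: μ_d ≠ 0 (paired t-test on the differences, two-sided).
t = d̄/(s_d/√n) = -3.11/(17.2/√49) = -1.2657
df = n − 1 = 48
Two-sided p-value ≈ 0.2117
Since p ≈ 0.2117 > α = 0.1, fail to reject H0; the data do not provide sufficient evidence against H0.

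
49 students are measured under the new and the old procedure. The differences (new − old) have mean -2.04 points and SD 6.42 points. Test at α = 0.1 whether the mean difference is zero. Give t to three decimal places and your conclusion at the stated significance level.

H0: μ_d = 0; H1: μ_d ≠ 0 (paired t-test on the differences, two-sided).
t = d̄/(s_d/√n) = -2.04/(6.42/√49) = -2.224
df = n − 1 = 48
Two-sided p-value ≈ 0.031
Since p ≈ 0.031 < α = 0.1, reject H0; the data support H1.

t = -2.224; reject H0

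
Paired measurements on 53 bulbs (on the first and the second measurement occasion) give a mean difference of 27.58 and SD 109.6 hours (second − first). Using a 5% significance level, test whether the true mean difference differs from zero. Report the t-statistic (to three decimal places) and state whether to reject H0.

H0: μ_d = 0; H1: μ_d ≠ 0 (paired t-test on the differences, two-sided).
t = d̄/(s_d/√n) = 27.58/(109.6/√53) = 1.832
df = n − 1 = 52
Two-sided p-value ≈ 0.0727
Since p ≈ 0.0727 > α = 0.05, fail to reject H0; the data do not provide sufficient evidence against H0.

t = 1.832; fail to reject H0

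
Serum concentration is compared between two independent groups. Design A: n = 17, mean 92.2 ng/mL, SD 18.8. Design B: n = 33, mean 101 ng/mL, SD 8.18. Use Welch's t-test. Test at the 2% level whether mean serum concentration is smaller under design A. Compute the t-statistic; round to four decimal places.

-1.8422

Let group 1 = design A, group 2 = design B. H0: μ_1 = μ_2; H1: μ_1 < μ_2 (Welch's two-sample t-test, left-tailed).
t = (x̄_1 − x̄_2)/√(s_1²/n_1 + s_2²/n_2) = (92.2 − 101)/√(18.8²/17 + 8.18²/33) = -1.8422
Welch–Satterthwaite df ≈ 19.18
p-value = P(T ≤ -1.8422) ≈ 0.040
Since p ≈ 0.040 > α = 0.02, fail to reject H0; the evidence is not statistically significant.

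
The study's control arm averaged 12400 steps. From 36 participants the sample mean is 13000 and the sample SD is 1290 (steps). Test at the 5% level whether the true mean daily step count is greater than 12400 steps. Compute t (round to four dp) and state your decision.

t = 2.7907; reject H0

H0: μ = 12400; H1: μ > 12400 (one-sample t-test, right-tailed).
t = (x̄ − μ₀)/(s/√n) = (13000 − 12400)/(1290/√36) = 2.7907
df = n − 1 = 35
p-value = P(T ≥ 2.7907) ≈ 0.004
Since p ≈ 0.004 < α = 0.05, reject H0; the data support H1.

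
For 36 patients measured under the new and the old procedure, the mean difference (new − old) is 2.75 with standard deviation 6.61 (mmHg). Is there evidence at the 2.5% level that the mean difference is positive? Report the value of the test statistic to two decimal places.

2.50

H0: μ_d = 0; H1: μ_d > 0 (paired t-test on the differences, right-tailed).
t = d̄/(s_d/√n) = 2.75/(6.61/√36) = 2.50
df = n − 1 = 35
p-value = P(T ≥ 2.50) ≈ 0.009
Since p ≈ 0.009 < α = 0.025, reject H0; the evidence is statistically significant.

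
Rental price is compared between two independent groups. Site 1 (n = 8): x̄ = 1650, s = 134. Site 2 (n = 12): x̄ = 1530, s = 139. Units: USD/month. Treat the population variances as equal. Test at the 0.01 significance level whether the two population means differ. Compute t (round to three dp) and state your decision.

Let group 1 = site 1, group 2 = site 2. H0: μ_1 = μ_2; H1: μ_1 ≠ μ_2 (two-sample pooled-variance t-test, two-sided).
s_p² = [(8−1)·134² + (12−1)·139²]/(8+12−2) = 18790.2
t = (1650 − 1530)/√[18790.2·(1/8 + 1/12)] = 1.918
df = n₁ + n₂ − 2 = 18
Two-sided p-value ≈ 0.071
Since p ≈ 0.071 > α = 0.01, fail to reject H0; the data do not provide sufficient evidence against H0.

t = 1.918; fail to reject H0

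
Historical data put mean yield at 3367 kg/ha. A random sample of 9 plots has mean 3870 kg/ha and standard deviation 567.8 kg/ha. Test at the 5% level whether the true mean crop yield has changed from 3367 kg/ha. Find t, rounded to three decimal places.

2.658

H0: μ = 3367; H1: μ ≠ 3367 (one-sample t-test, two-sided).
t = (x̄ − μ₀)/(s/√n) = (3870 − 3367)/(567.8/√9) = 2.658
df = n − 1 = 8
Two-sided p-value ≈ 0.0289
Since p ≈ 0.0289 < α = 0.05, reject H0; the evidence is statistically significant.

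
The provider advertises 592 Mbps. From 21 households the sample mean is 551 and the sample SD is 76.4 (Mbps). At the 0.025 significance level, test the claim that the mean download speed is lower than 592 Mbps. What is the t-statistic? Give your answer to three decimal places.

-2.459

H0: μ = 592; H1: μ < 592 (one-sample t-test, left-tailed).
t = (x̄ − μ₀)/(s/√n) = (551 − 592)/(76.4/√21) = -2.459
df = n − 1 = 20
p-value = P(T ≤ -2.459) ≈ 0.0116
Since p ≈ 0.0116 < α = 0.025, reject H0; the data support H1.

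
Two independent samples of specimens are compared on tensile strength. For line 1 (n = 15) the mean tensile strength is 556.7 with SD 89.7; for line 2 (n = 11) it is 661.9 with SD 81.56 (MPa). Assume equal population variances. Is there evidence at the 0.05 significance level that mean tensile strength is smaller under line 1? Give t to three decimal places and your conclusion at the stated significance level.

Let group 1 = line 1, group 2 = line 2. H0: μ_1 = μ_2; H1: μ_1 < μ_2 (two-sample pooled-variance t-test, left-tailed).
s_p² = [(15−1)·89.7² + (11−1)·81.56²]/(15+11−2) = 7465.23
t = (556.7 − 661.9)/√[7465.23·(1/15 + 1/11)] = -3.067
df = n₁ + n₂ − 2 = 24
p-value = P(T ≤ -3.067) ≈ 0.0026
Since p ≈ 0.0026 < α = 0.05, reject H0; the evidence is statistically significant.

t = -3.067; reject H0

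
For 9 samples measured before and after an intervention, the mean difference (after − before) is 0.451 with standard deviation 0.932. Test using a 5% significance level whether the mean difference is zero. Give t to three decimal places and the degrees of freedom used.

H0: μ_d = 0; H1: μ_d ≠ 0 (paired t-test on the differences, two-sided).
t = d̄/(s_d/√n) = 0.451/(0.932/√9) = 1.452
df = n − 1 = 8
Two-sided p-value ≈ 0.1846
Since p ≈ 0.1846 > α = 0.05, fail to reject H0; the evidence is not statistically significant.

t = 1.452, df = 8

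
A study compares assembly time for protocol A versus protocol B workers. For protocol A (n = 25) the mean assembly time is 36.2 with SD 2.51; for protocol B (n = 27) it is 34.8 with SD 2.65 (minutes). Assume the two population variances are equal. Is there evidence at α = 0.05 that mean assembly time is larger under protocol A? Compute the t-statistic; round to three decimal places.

1.952

Let group 1 = protocol A, group 2 = protocol B. H0: μ_1 = μ_2; H1: μ_1 > μ_2 (two-sample pooled-variance t-test, right-tailed).
s_p² = [(25−1)·2.51² + (27−1)·2.65²]/(25+27−2) = 6.67575
t = (36.2 − 34.8)/√[6.67575·(1/25 + 1/27)] = 1.952
df = n₁ + n₂ − 2 = 50
p-value = P(T ≥ 1.952) ≈ 0.028
Since p ≈ 0.028 < α = 0.05, reject H0; the data support H1.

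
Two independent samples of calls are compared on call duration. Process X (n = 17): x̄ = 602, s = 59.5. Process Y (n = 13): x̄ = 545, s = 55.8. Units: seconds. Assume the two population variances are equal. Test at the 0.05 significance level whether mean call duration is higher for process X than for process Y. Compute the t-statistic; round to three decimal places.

2.670

Let group 1 = process X, group 2 = process Y. H0: μ_1 = μ_2; H1: μ_1 > μ_2 (two-sample pooled-variance t-test, right-tailed).
s_p² = [(17−1)·59.5² + (13−1)·55.8²]/(17+13−2) = 3357.42
t = (602 − 545)/√[3357.42·(1/17 + 1/13)] = 2.670
df = n₁ + n₂ − 2 = 28
p-value = P(T ≥ 2.670) ≈ 0.0062
Since p ≈ 0.0062 < α = 0.05, reject H0; the data support H1.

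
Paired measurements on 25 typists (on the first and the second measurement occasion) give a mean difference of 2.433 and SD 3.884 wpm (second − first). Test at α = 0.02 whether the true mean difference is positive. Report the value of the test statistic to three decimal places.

3.132

H0: μ_d = 0; H1: μ_d > 0 (paired t-test on the differences, right-tailed).
t = d̄/(s_d/√n) = 2.433/(3.884/√25) = 3.132
df = n − 1 = 24
p-value = P(T ≥ 3.132) ≈ 0.0023
Since p ≈ 0.0023 < α = 0.02, reject H0; the evidence is statistically significant.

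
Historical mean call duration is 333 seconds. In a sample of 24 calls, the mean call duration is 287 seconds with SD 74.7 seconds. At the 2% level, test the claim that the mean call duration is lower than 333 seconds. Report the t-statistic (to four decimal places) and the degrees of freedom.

t = -3.0168, df = 23

H0: μ = 333; H1: μ < 333 (one-sample t-test, left-tailed).
t = (x̄ − μ₀)/(s/√n) = (287 − 333)/(74.7/√24) = -3.0168
df = n − 1 = 23
p-value = P(T ≤ -3.0168) ≈ 0.003
Since p ≈ 0.003 < α = 0.02, reject H0; the evidence is statistically significant.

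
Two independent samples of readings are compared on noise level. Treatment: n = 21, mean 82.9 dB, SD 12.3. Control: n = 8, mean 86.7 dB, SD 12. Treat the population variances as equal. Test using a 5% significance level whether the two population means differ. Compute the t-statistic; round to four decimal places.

Let group 1 = treatment, group 2 = control. H0: μ_1 = μ_2; H1: μ_1 ≠ μ_2 (two-sample pooled-variance t-test, two-sided).
s_p² = [(21−1)·12.3² + (8−1)·12²]/(21+8−2) = 149.4
t = (82.9 − 86.7)/√[149.4·(1/21 + 1/8)] = -0.7483
df = n₁ + n₂ − 2 = 27
Two-sided p-value ≈ 0.461
Since p ≈ 0.461 > α = 0.05, fail to reject H0; the data do not provide sufficient evidence against H0.

-0.7483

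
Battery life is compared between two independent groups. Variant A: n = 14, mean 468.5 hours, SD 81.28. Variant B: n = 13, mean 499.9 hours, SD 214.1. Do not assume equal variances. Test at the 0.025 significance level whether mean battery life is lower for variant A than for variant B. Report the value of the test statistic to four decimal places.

-0.4966

Let group 1 = variant A, group 2 = variant B. H0: μ_1 = μ_2; H1: μ_1 < μ_2 (Welch's two-sample t-test, left-tailed).
t = (x̄_1 − x̄_2)/√(s_1²/n_1 + s_2²/n_2) = (468.5 − 499.9)/√(81.28²/14 + 214.1²/13) = -0.4966
Welch–Satterthwaite df ≈ 15.18
p-value = P(T ≤ -0.4966) ≈ 0.313
Since p ≈ 0.313 > α = 0.025, fail to reject H0; the data do not provide sufficient evidence against H0.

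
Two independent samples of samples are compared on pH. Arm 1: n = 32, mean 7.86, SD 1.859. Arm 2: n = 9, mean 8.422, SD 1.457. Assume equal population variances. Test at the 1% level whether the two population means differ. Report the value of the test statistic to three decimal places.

-0.835

Let group 1 = arm 1, group 2 = arm 2. H0: μ_1 = μ_2; H1: μ_1 ≠ μ_2 (two-sample pooled-variance t-test, two-sided).
s_p² = [(32−1)·1.859² + (9−1)·1.457²]/(32+9−2) = 3.18244
t = (7.86 − 8.422)/√[3.18244·(1/32 + 1/9)] = -0.835
df = n₁ + n₂ − 2 = 39
Two-sided p-value ≈ 0.409
Since p ≈ 0.409 > α = 0.01, fail to reject H0; the evidence is not statistically significant.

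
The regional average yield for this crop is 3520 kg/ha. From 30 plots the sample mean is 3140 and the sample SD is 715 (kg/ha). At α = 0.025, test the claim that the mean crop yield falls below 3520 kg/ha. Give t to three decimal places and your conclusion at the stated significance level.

H0: μ = 3520; H1: μ < 3520 (one-sample t-test, left-tailed).
t = (x̄ − μ₀)/(s/√n) = (3140 − 3520)/(715/√30) = -2.911
df = n − 1 = 29
p-value = P(T ≤ -2.911) ≈ 0.0034
Since p ≈ 0.0034 < α = 0.025, reject H0; the evidence is statistically significant.

t = -2.911; reject H0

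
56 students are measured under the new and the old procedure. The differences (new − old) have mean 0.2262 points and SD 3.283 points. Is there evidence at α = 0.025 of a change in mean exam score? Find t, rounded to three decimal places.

0.516

H0: μ_d = 0; H1: μ_d ≠ 0 (paired t-test on the differences, two-sided).
t = d̄/(s_d/√n) = 0.2262/(3.283/√56) = 0.516
df = n − 1 = 55
Two-sided p-value ≈ 0.608
Since p ≈ 0.608 > α = 0.025, fail to reject H0; the evidence is not statistically significant.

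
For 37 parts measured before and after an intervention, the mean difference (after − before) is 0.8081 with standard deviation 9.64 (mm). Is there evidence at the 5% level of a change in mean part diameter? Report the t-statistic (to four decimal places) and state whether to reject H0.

H0: μ_d = 0; H1: μ_d ≠ 0 (paired t-test on the differences, two-sided).
t = d̄/(s_d/√n) = 0.8081/(9.64/√37) = 0.5099
df = n − 1 = 36
Two-sided p-value ≈ 0.613
Since p ≈ 0.613 > α = 0.05, fail to reject H0; the data do not provide sufficient evidence against H0.

t = 0.5099; fail to reject H0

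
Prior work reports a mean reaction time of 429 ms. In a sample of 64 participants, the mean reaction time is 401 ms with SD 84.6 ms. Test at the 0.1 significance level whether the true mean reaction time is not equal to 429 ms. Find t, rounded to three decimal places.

H0: μ = 429; H1: μ ≠ 429 (one-sample t-test, two-sided).
t = (x̄ − μ₀)/(s/√n) = (401 − 429)/(84.6/√64) = -2.648
df = n − 1 = 63
Two-sided p-value ≈ 0.010
Since p ≈ 0.010 < α = 0.1, reject H0; the evidence is statistically significant.

-2.648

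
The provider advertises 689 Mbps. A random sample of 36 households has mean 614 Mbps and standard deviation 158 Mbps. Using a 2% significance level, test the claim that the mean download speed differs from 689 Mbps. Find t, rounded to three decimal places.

H0: μ = 689; H1: μ ≠ 689 (one-sample t-test, two-sided).
t = (x̄ − μ₀)/(s/√n) = (614 − 689)/(158/√36) = -2.848
df = n − 1 = 35
Two-sided p-value ≈ 0.0073
Since p ≈ 0.0073 < α = 0.02, reject H0; the evidence is statistically significant.

-2.848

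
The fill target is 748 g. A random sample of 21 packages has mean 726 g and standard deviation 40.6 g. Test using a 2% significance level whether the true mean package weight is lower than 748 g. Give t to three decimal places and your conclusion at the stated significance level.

H0: μ = 748; H1: μ < 748 (one-sample t-test, left-tailed).
t = (x̄ − μ₀)/(s/√n) = (726 − 748)/(40.6/√21) = -2.483
df = n − 1 = 20
p-value = P(T ≤ -2.483) ≈ 0.011
Since p ≈ 0.011 < α = 0.02, reject H0; the data support H1.

t = -2.483; reject H0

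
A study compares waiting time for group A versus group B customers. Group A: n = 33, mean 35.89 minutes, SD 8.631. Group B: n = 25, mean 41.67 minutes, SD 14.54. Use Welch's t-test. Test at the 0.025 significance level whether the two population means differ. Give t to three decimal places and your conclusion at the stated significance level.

Let group 1 = group A, group 2 = group B. H0: μ_1 = μ_2; H1: μ_1 ≠ μ_2 (Welch's two-sample t-test, two-sided).
t = (x̄_1 − x̄_2)/√(s_1²/n_1 + s_2²/n_2) = (35.89 − 41.67)/√(8.631²/33 + 14.54²/25) = -1.766
Welch–Satterthwaite df ≈ 36.57
Two-sided p-value ≈ 0.0858
Since p ≈ 0.0858 > α = 0.025, fail to reject H0; the evidence is not statistically significant.

t = -1.766; fail to reject H0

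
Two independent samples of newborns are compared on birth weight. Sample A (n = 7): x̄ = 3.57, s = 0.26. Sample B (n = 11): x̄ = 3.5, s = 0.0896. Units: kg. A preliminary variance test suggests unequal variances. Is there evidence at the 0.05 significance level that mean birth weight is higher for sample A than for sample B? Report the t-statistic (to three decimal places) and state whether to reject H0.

t = 0.687; fail to reject H0

Let group 1 = sample A, group 2 = sample B. H0: μ_1 = μ_2; H1: μ_1 > μ_2 (Welch's two-sample t-test, right-tailed).
t = (x̄_1 − x̄_2)/√(s_1²/n_1 + s_2²/n_2) = (3.57 − 3.5)/√(0.26²/7 + 0.0896²/11) = 0.687
Welch–Satterthwaite df ≈ 6.92
p-value = P(T ≥ 0.687) ≈ 0.257
Since p ≈ 0.257 > α = 0.05, fail to reject H0; the evidence is not statistically significant.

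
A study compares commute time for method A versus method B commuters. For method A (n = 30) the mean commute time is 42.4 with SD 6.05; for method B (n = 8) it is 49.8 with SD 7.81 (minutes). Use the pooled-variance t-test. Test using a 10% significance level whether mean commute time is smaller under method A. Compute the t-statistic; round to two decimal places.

-2.89

Let group 1 = method A, group 2 = method B. H0: μ_1 = μ_2; H1: μ_1 < μ_2 (two-sample pooled-variance t-test, left-tailed).
s_p² = [(30−1)·6.05² + (8−1)·7.81²]/(30+8−2) = 41.3457
t = (42.4 − 49.8)/√[41.3457·(1/30 + 1/8)] = -2.89
df = n₁ + n₂ − 2 = 36
p-value = P(T ≤ -2.89) ≈ 0.003
Since p ≈ 0.003 < α = 0.1, reject H0; the evidence is statistically significant.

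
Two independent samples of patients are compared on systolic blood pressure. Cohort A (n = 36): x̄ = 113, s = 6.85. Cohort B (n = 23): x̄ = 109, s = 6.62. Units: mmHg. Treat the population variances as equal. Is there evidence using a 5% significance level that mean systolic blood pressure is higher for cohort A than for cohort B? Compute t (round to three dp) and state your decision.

Let group 1 = cohort A, group 2 = cohort B. H0: μ_1 = μ_2; H1: μ_1 > μ_2 (two-sample pooled-variance t-test, right-tailed).
s_p² = [(36−1)·6.85² + (23−1)·6.62²]/(36+23−2) = 45.7267
t = (113 − 109)/√[45.7267·(1/36 + 1/23)] = 2.216
df = n₁ + n₂ − 2 = 57
p-value = P(T ≥ 2.216) ≈ 0.0154
Since p ≈ 0.0154 < α = 0.05, reject H0; the data support H1.

t = 2.216; reject H0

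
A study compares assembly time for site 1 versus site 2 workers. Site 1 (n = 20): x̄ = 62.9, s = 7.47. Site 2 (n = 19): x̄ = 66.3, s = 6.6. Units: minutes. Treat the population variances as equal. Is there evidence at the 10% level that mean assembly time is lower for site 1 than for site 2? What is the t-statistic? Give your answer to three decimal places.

Let group 1 = site 1, group 2 = site 2. H0: μ_1 = μ_2; H1: μ_1 < μ_2 (two-sample pooled-variance t-test, left-tailed).
s_p² = [(20−1)·7.47² + (19−1)·6.6²]/(20+19−2) = 49.8459
t = (62.9 − 66.3)/√[49.8459·(1/20 + 1/19)] = -1.503
df = n₁ + n₂ − 2 = 37
p-value = P(T ≤ -1.503) ≈ 0.0706
Since p ≈ 0.0706 < α = 0.1, reject H0; the evidence is statistically significant.

-1.503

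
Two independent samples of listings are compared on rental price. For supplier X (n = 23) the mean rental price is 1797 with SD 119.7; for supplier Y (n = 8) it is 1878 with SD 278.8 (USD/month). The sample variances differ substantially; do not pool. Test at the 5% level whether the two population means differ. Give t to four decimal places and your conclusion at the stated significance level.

t = -0.7966; fail to reject H0

Let group 1 = supplier X, group 2 = supplier Y. H0: μ_1 = μ_2; H1: μ_1 ≠ μ_2 (Welch's two-sample t-test, two-sided).
t = (x̄_1 − x̄_2)/√(s_1²/n_1 + s_2²/n_2) = (1797 − 1878)/√(119.7²/23 + 278.8²/8) = -0.7966
Welch–Satterthwaite df ≈ 7.92
Two-sided p-value ≈ 0.449
Since p ≈ 0.449 > α = 0.05, fail to reject H0; the evidence is not statistically significant.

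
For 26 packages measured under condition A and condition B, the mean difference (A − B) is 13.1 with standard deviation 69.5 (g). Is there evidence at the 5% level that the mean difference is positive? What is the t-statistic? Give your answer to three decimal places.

0.961

H0: μ_d = 0; H1: μ_d > 0 (paired t-test on the differences, right-tailed).
t = d̄/(s_d/√n) = 13.1/(69.5/√26) = 0.961
df = n − 1 = 25
p-value = P(T ≥ 0.961) ≈ 0.1729
Since p ≈ 0.1729 > α = 0.05, fail to reject H0; the data do not provide sufficient evidence against H0.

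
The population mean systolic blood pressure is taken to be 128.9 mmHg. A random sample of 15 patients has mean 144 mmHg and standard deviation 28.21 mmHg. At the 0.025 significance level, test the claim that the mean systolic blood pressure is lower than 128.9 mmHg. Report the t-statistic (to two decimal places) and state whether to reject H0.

H0: μ = 128.9; H1: μ < 128.9 (one-sample t-test, left-tailed).
t = (x̄ − μ₀)/(s/√n) = (144 − 128.9)/(28.21/√15) = 2.07
df = n − 1 = 14
p-value = P(T ≤ 2.07) ≈ 0.971
Since p ≈ 0.971 > α = 0.025, fail to reject H0; the evidence is not statistically significant.

t = 2.07; fail to reject H0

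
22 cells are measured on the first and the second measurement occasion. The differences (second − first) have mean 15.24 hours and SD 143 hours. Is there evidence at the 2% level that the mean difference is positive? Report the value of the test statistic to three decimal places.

0.500

H0: μ_d = 0; H1: μ_d > 0 (paired t-test on the differences, right-tailed).
t = d̄/(s_d/√n) = 15.24/(143/√22) = 0.500
df = n − 1 = 21
p-value = P(T ≥ 0.500) ≈ 0.3112
Since p ≈ 0.3112 > α = 0.02, fail to reject H0; the data do not provide sufficient evidence against H0.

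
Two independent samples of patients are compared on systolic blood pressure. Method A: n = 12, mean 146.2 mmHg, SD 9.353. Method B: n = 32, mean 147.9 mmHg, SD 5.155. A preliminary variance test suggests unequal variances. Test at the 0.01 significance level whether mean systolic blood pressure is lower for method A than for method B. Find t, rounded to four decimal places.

-0.5966

Let group 1 = method A, group 2 = method B. H0: μ_1 = μ_2; H1: μ_1 < μ_2 (Welch's two-sample t-test, left-tailed).
t = (x̄_1 − x̄_2)/√(s_1²/n_1 + s_2²/n_2) = (146.2 − 147.9)/√(9.353²/12 + 5.155²/32) = -0.5966
Welch–Satterthwaite df ≈ 13.59
p-value = P(T ≤ -0.5966) ≈ 0.280
Since p ≈ 0.280 > α = 0.01, fail to reject H0; the evidence is not statistically significant.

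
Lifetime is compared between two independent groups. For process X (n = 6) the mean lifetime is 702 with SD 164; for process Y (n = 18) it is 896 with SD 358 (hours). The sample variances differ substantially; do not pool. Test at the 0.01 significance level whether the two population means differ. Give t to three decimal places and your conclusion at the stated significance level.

t = -1.801; fail to reject H0

Let group 1 = process X, group 2 = process Y. H0: μ_1 = μ_2; H1: μ_1 ≠ μ_2 (Welch's two-sample t-test, two-sided).
t = (x̄_1 − x̄_2)/√(s_1²/n_1 + s_2²/n_2) = (702 − 896)/√(164²/6 + 358²/18) = -1.801
Welch–Satterthwaite df ≈ 19.23
Two-sided p-value ≈ 0.0874
Since p ≈ 0.0874 > α = 0.01, fail to reject H0; the evidence is not statistically significant.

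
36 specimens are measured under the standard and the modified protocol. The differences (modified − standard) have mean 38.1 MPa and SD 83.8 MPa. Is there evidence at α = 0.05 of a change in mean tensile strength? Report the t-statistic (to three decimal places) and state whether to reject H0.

t = 2.728; reject H0

H0: μ_d = 0; H1: μ_d ≠ 0 (paired t-test on the differences, two-sided).
t = d̄/(s_d/√n) = 38.1/(83.8/√36) = 2.728
df = n − 1 = 35
Two-sided p-value ≈ 0.0099
Since p ≈ 0.0099 < α = 0.05, reject H0; the evidence is statistically significant.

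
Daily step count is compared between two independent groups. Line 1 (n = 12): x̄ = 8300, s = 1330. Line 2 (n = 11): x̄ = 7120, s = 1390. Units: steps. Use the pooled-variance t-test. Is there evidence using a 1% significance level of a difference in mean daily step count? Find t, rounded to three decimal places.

2.080

Let group 1 = line 1, group 2 = line 2. H0: μ_1 = μ_2; H1: μ_1 ≠ μ_2 (two-sample pooled-variance t-test, two-sided).
s_p² = [(12−1)·1330² + (11−1)·1390²]/(12+11−2) = 1846610
t = (8300 − 7120)/√[1846610·(1/12 + 1/11)] = 2.080
df = n₁ + n₂ − 2 = 21
Two-sided p-value ≈ 0.050
Since p ≈ 0.050 > α = 0.01, fail to reject H0; the data do not provide sufficient evidence against H0.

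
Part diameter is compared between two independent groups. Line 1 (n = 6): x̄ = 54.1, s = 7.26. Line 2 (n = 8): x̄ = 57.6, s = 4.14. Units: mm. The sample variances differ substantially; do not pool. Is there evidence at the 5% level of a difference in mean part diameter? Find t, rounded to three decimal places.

Let group 1 = line 1, group 2 = line 2. H0: μ_1 = μ_2; H1: μ_1 ≠ μ_2 (Welch's two-sample t-test, two-sided).
t = (x̄_1 − x̄_2)/√(s_1²/n_1 + s_2²/n_2) = (54.1 − 57.6)/√(7.26²/6 + 4.14²/8) = -1.059
Welch–Satterthwaite df ≈ 7.42
Two-sided p-value ≈ 0.323
Since p ≈ 0.323 > α = 0.05, fail to reject H0; the data do not provide sufficient evidence against H0.

-1.059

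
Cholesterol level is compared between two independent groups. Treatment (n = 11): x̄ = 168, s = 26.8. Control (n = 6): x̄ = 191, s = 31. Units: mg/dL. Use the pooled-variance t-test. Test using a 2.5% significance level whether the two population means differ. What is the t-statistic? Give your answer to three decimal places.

Let group 1 = treatment, group 2 = control. H0: μ_1 = μ_2; H1: μ_1 ≠ μ_2 (two-sample pooled-variance t-test, two-sided).
s_p² = [(11−1)·26.8² + (6−1)·31²]/(11+6−2) = 799.16
t = (168 − 191)/√[799.16·(1/11 + 1/6)] = -1.603
df = n₁ + n₂ − 2 = 15
Two-sided p-value ≈ 0.1298
Since p ≈ 0.1298 > α = 0.025, fail to reject H0; the data do not provide sufficient evidence against H0.

-1.603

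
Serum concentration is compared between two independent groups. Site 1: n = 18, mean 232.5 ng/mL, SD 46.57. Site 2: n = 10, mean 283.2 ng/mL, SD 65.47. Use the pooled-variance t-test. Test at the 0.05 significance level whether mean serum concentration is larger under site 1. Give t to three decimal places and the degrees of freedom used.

t = -2.386, df = 26

Let group 1 = site 1, group 2 = site 2. H0: μ_1 = μ_2; H1: μ_1 > μ_2 (two-sample pooled-variance t-test, right-tailed).
s_p² = [(18−1)·46.57² + (10−1)·65.47²]/(18+10−2) = 2901.77
t = (232.5 − 283.2)/√[2901.77·(1/18 + 1/10)] = -2.386
df = n₁ + n₂ − 2 = 26
p-value = P(T ≥ -2.386) ≈ 0.988
Since p ≈ 0.988 > α = 0.05, fail to reject H0; the data do not provide sufficient evidence against H0.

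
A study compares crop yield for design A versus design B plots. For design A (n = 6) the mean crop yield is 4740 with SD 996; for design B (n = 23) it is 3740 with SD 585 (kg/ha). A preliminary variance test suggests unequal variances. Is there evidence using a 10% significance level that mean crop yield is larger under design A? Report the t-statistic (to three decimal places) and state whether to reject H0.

t = 2.356; reject H0

Let group 1 = design A, group 2 = design B. H0: μ_1 = μ_2; H1: μ_1 > μ_2 (Welch's two-sample t-test, right-tailed).
t = (x̄_1 − x̄_2)/√(s_1²/n_1 + s_2²/n_2) = (4740 − 3740)/√(996²/6 + 585²/23) = 2.356
Welch–Satterthwaite df ≈ 5.93
p-value = P(T ≥ 2.356) ≈ 0.0286
Since p ≈ 0.0286 < α = 0.1, reject H0; the evidence is statistically significant.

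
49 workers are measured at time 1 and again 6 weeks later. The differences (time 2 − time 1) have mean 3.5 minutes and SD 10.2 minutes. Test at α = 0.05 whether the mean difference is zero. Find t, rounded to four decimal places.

2.4020

H0: μ_d = 0; H1: μ_d ≠ 0 (paired t-test on the differences, two-sided).
t = d̄/(s_d/√n) = 3.5/(10.2/√49) = 2.4020
df = n − 1 = 48
Two-sided p-value ≈ 0.020
Since p ≈ 0.020 < α = 0.05, reject H0; the data support H1.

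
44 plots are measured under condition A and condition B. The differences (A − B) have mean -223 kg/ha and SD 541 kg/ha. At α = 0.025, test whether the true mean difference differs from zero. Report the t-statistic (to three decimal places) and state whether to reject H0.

H0: μ_d = 0; H1: μ_d ≠ 0 (paired t-test on the differences, two-sided).
t = d̄/(s_d/√n) = -223/(541/√44) = -2.734
df = n − 1 = 43
Two-sided p-value ≈ 0.0090
Since p ≈ 0.0090 < α = 0.025, reject H0; the data support H1.

t = -2.734; reject H0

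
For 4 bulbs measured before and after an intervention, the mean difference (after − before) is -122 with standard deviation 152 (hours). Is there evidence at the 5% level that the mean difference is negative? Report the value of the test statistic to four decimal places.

H0: μ_d = 0; H1: μ_d < 0 (paired t-test on the differences, left-tailed).
t = d̄/(s_d/√n) = -122/(152/√4) = -1.6053
df = n − 1 = 3
p-value = P(T ≤ -1.6053) ≈ 0.103
Since p ≈ 0.103 > α = 0.05, fail to reject H0; the data do not provide sufficient evidence against H0.

-1.6053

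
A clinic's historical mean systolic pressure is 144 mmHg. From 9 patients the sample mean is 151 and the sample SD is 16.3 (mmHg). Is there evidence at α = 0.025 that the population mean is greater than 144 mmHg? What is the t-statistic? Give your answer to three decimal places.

H0: μ = 144; H1: μ > 144 (one-sample t-test, right-tailed).
t = (x̄ − μ₀)/(s/√n) = (151 − 144)/(16.3/√9) = 1.288
df = n − 1 = 8
p-value = P(T ≥ 1.288) ≈ 0.117
Since p ≈ 0.117 > α = 0.025, fail to reject H0; the evidence is not statistically significant.

1.288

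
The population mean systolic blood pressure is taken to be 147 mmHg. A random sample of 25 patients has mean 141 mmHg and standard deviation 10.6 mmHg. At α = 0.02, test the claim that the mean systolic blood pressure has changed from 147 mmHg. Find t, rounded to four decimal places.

-2.8302

H0: μ = 147; H1: μ ≠ 147 (one-sample t-test, two-sided).
t = (x̄ − μ₀)/(s/√n) = (141 − 147)/(10.6/√25) = -2.8302
df = n − 1 = 24
Two-sided p-value ≈ 0.0093
Since p ≈ 0.0093 < α = 0.02, reject H0; the data support H1.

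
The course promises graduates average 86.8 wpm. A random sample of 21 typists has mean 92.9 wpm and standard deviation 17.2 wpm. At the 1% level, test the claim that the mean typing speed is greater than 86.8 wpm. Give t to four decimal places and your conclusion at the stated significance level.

H0: μ = 86.8; H1: μ > 86.8 (one-sample t-test, right-tailed).
t = (x̄ − μ₀)/(s/√n) = (92.9 − 86.8)/(17.2/√21) = 1.6252
df = n − 1 = 20
p-value = P(T ≥ 1.6252) ≈ 0.0599
Since p ≈ 0.0599 > α = 0.01, fail to reject H0; the data do not provide sufficient evidence against H0.

t = 1.6252; fail to reject H0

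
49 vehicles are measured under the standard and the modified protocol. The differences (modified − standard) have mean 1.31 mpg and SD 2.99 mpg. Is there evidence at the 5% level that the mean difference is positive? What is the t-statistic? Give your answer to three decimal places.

3.067

H0: μ_d = 0; H1: μ_d > 0 (paired t-test on the differences, right-tailed).
t = d̄/(s_d/√n) = 1.31/(2.99/√49) = 3.067
df = n − 1 = 48
p-value = P(T ≥ 3.067) ≈ 0.0018
Since p ≈ 0.0018 < α = 0.05, reject H0; the evidence is statistically significant.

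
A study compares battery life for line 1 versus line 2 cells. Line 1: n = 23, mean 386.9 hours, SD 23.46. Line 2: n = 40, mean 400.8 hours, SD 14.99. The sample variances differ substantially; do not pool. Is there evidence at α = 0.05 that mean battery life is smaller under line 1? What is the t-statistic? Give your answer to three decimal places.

-2.557

Let group 1 = line 1, group 2 = line 2. H0: μ_1 = μ_2; H1: μ_1 < μ_2 (Welch's two-sample t-test, left-tailed).
t = (x̄_1 − x̄_2)/√(s_1²/n_1 + s_2²/n_2) = (386.9 − 400.8)/√(23.46²/23 + 14.99²/40) = -2.557
Welch–Satterthwaite df ≈ 32.53
p-value = P(T ≤ -2.557) ≈ 0.008
Since p ≈ 0.008 < α = 0.05, reject H0; the data support H1.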